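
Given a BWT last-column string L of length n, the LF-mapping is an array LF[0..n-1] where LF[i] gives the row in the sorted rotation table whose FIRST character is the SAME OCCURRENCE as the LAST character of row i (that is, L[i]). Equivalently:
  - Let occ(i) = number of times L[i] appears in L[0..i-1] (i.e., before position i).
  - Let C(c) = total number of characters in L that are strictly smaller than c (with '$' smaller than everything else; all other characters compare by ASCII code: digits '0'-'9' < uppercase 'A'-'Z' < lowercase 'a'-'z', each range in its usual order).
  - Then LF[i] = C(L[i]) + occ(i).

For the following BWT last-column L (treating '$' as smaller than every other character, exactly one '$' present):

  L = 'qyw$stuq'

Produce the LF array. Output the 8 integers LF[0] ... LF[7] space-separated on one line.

Answer: 1 7 6 0 3 4 5 2

Derivation:
Char counts: '$':1, 'q':2, 's':1, 't':1, 'u':1, 'w':1, 'y':1
C (first-col start): C('$')=0, C('q')=1, C('s')=3, C('t')=4, C('u')=5, C('w')=6, C('y')=7
L[0]='q': occ=0, LF[0]=C('q')+0=1+0=1
L[1]='y': occ=0, LF[1]=C('y')+0=7+0=7
L[2]='w': occ=0, LF[2]=C('w')+0=6+0=6
L[3]='$': occ=0, LF[3]=C('$')+0=0+0=0
L[4]='s': occ=0, LF[4]=C('s')+0=3+0=3
L[5]='t': occ=0, LF[5]=C('t')+0=4+0=4
L[6]='u': occ=0, LF[6]=C('u')+0=5+0=5
L[7]='q': occ=1, LF[7]=C('q')+1=1+1=2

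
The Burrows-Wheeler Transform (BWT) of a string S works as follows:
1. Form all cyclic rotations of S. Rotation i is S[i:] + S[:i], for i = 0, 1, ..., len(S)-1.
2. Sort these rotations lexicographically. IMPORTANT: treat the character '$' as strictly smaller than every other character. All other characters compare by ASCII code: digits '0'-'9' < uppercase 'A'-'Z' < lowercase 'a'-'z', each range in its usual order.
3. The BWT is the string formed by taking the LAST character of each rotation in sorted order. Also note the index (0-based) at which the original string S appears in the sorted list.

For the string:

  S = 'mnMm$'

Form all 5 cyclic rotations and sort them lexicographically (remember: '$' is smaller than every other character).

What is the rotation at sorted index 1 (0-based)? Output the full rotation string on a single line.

All 5 rotations (rotation i = S[i:]+S[:i]):
  rot[0] = mnMm$
  rot[1] = nMm$m
  rot[2] = Mm$mn
  rot[3] = m$mnM
  rot[4] = $mnMm
Sorted (with $ < everything):
  sorted[0] = $mnMm
  sorted[1] = Mm$mn
  sorted[2] = m$mnM
  sorted[3] = mnMm$
  sorted[4] = nMm$m
sorted[1] = Mm$mn

Answer: Mm$mn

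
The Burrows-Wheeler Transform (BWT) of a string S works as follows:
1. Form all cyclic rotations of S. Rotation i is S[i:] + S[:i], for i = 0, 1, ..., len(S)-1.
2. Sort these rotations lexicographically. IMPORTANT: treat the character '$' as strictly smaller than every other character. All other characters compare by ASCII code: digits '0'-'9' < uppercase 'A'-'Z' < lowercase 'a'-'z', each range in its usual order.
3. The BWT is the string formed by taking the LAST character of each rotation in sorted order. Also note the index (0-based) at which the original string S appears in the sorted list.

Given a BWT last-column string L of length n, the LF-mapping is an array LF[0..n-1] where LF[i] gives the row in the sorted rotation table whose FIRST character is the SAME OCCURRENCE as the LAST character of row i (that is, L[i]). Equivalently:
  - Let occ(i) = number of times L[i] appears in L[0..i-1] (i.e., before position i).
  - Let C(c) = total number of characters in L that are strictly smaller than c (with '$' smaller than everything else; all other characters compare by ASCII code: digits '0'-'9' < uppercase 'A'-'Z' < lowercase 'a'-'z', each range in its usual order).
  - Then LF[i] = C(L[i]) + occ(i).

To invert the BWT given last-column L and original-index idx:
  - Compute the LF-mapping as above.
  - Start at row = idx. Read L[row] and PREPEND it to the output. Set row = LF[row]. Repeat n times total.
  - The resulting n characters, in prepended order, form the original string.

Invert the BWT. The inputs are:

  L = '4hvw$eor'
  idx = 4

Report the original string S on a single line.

Answer: overwh4$

Derivation:
LF mapping: 1 3 6 7 0 2 4 5
Walk LF starting at row 4, prepending L[row]:
  step 1: row=4, L[4]='$', prepend. Next row=LF[4]=0
  step 2: row=0, L[0]='4', prepend. Next row=LF[0]=1
  step 3: row=1, L[1]='h', prepend. Next row=LF[1]=3
  step 4: row=3, L[3]='w', prepend. Next row=LF[3]=7
  step 5: row=7, L[7]='r', prepend. Next row=LF[7]=5
  step 6: row=5, L[5]='e', prepend. Next row=LF[5]=2
  step 7: row=2, L[2]='v', prepend. Next row=LF[2]=6
  step 8: row=6, L[6]='o', prepend. Next row=LF[6]=4
Reversed output: overwh4$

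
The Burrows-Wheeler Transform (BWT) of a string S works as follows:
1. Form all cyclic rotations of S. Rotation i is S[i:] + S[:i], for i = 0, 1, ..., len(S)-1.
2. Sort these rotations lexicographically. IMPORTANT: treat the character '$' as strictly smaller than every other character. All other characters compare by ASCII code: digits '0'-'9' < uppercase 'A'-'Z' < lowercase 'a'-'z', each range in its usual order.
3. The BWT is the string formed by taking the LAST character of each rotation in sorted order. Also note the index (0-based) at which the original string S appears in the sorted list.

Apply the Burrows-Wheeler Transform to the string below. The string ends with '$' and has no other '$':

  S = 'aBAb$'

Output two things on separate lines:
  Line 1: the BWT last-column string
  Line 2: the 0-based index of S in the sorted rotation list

All 5 rotations (rotation i = S[i:]+S[:i]):
  rot[0] = aBAb$
  rot[1] = BAb$a
  rot[2] = Ab$aB
  rot[3] = b$aBA
  rot[4] = $aBAb
Sorted (with $ < everything):
  sorted[0] = $aBAb  (last char: 'b')
  sorted[1] = Ab$aB  (last char: 'B')
  sorted[2] = BAb$a  (last char: 'a')
  sorted[3] = aBAb$  (last char: '$')
  sorted[4] = b$aBA  (last char: 'A')
Last column: bBa$A
Original string S is at sorted index 3

Answer: bBa$A
3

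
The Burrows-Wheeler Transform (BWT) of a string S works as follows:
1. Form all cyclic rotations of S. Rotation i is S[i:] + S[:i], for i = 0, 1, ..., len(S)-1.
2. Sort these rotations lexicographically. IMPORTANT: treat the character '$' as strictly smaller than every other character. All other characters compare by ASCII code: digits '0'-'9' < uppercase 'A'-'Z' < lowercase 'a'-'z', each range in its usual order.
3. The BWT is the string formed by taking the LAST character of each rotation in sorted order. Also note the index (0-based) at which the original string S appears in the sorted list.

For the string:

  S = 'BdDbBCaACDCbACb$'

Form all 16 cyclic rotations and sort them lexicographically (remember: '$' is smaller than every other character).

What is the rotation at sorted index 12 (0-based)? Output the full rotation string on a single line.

All 16 rotations (rotation i = S[i:]+S[:i]):
  rot[0] = BdDbBCaACDCbACb$
  rot[1] = dDbBCaACDCbACb$B
  rot[2] = DbBCaACDCbACb$Bd
  rot[3] = bBCaACDCbACb$BdD
  rot[4] = BCaACDCbACb$BdDb
  rot[5] = CaACDCbACb$BdDbB
  rot[6] = aACDCbACb$BdDbBC
  rot[7] = ACDCbACb$BdDbBCa
  rot[8] = CDCbACb$BdDbBCaA
  rot[9] = DCbACb$BdDbBCaAC
  rot[10] = CbACb$BdDbBCaACD
  rot[11] = bACb$BdDbBCaACDC
  rot[12] = ACb$BdDbBCaACDCb
  rot[13] = Cb$BdDbBCaACDCbA
  rot[14] = b$BdDbBCaACDCbAC
  rot[15] = $BdDbBCaACDCbACb
Sorted (with $ < everything):
  sorted[0] = $BdDbBCaACDCbACb
  sorted[1] = ACDCbACb$BdDbBCa
  sorted[2] = ACb$BdDbBCaACDCb
  sorted[3] = BCaACDCbACb$BdDb
  sorted[4] = BdDbBCaACDCbACb$
  sorted[5] = CDCbACb$BdDbBCaA
  sorted[6] = CaACDCbACb$BdDbB
  sorted[7] = Cb$BdDbBCaACDCbA
  sorted[8] = CbACb$BdDbBCaACD
  sorted[9] = DCbACb$BdDbBCaAC
  sorted[10] = DbBCaACDCbACb$Bd
  sorted[11] = aACDCbACb$BdDbBC
  sorted[12] = b$BdDbBCaACDCbAC
  sorted[13] = bACb$BdDbBCaACDC
  sorted[14] = bBCaACDCbACb$BdD
  sorted[15] = dDbBCaACDCbACb$B
sorted[12] = b$BdDbBCaACDCbAC

Answer: b$BdDbBCaACDCbAC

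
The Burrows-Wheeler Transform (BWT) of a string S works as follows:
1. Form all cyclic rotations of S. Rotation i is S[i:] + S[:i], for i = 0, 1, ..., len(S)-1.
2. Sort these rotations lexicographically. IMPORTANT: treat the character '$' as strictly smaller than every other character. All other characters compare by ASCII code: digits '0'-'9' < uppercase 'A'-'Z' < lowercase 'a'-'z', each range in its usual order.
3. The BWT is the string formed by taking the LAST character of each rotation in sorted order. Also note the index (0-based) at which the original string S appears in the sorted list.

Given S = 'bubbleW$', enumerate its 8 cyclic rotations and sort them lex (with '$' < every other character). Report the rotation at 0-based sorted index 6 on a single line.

Answer: leW$bubb

Derivation:
All 8 rotations (rotation i = S[i:]+S[:i]):
  rot[0] = bubbleW$
  rot[1] = ubbleW$b
  rot[2] = bbleW$bu
  rot[3] = bleW$bub
  rot[4] = leW$bubb
  rot[5] = eW$bubbl
  rot[6] = W$bubble
  rot[7] = $bubbleW
Sorted (with $ < everything):
  sorted[0] = $bubbleW
  sorted[1] = W$bubble
  sorted[2] = bbleW$bu
  sorted[3] = bleW$bub
  sorted[4] = bubbleW$
  sorted[5] = eW$bubbl
  sorted[6] = leW$bubb
  sorted[7] = ubbleW$b
sorted[6] = leW$bubb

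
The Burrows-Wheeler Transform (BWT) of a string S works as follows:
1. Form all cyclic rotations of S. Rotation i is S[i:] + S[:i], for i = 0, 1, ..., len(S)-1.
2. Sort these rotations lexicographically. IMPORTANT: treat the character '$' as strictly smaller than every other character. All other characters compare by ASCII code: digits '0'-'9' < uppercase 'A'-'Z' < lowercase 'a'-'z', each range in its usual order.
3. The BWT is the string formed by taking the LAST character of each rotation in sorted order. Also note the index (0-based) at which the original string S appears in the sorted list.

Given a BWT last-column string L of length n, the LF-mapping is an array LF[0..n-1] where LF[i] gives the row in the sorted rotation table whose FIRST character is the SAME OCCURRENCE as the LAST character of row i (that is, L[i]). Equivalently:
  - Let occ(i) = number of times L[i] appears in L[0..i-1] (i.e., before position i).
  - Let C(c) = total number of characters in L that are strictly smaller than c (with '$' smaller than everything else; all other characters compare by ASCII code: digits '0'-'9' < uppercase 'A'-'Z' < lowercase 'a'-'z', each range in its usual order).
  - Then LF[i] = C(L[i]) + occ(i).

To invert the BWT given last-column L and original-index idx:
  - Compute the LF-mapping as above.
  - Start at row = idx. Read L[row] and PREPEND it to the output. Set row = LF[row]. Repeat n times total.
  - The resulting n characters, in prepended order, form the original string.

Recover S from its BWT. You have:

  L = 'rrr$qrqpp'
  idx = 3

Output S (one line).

LF mapping: 5 6 7 0 3 8 4 1 2
Walk LF starting at row 3, prepending L[row]:
  step 1: row=3, L[3]='$', prepend. Next row=LF[3]=0
  step 2: row=0, L[0]='r', prepend. Next row=LF[0]=5
  step 3: row=5, L[5]='r', prepend. Next row=LF[5]=8
  step 4: row=8, L[8]='p', prepend. Next row=LF[8]=2
  step 5: row=2, L[2]='r', prepend. Next row=LF[2]=7
  step 6: row=7, L[7]='p', prepend. Next row=LF[7]=1
  step 7: row=1, L[1]='r', prepend. Next row=LF[1]=6
  step 8: row=6, L[6]='q', prepend. Next row=LF[6]=4
  step 9: row=4, L[4]='q', prepend. Next row=LF[4]=3
Reversed output: qqrprprr$

Answer: qqrprprr$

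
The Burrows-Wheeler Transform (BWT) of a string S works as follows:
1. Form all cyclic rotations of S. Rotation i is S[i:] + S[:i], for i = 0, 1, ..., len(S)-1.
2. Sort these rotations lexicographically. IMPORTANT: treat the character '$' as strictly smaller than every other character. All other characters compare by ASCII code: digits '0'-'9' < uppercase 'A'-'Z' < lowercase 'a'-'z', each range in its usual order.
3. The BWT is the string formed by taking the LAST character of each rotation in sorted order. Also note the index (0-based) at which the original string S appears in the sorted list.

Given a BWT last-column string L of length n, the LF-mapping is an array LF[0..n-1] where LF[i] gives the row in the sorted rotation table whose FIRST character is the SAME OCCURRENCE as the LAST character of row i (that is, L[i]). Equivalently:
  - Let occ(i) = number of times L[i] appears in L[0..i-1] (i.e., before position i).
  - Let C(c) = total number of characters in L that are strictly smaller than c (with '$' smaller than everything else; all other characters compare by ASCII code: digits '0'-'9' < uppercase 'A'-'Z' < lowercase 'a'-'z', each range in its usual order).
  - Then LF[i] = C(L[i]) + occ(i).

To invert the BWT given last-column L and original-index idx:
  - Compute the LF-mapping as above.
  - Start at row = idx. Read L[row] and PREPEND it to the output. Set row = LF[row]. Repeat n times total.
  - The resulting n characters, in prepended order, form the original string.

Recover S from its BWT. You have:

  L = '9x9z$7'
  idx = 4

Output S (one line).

Answer: x7z99$

Derivation:
LF mapping: 2 4 3 5 0 1
Walk LF starting at row 4, prepending L[row]:
  step 1: row=4, L[4]='$', prepend. Next row=LF[4]=0
  step 2: row=0, L[0]='9', prepend. Next row=LF[0]=2
  step 3: row=2, L[2]='9', prepend. Next row=LF[2]=3
  step 4: row=3, L[3]='z', prepend. Next row=LF[3]=5
  step 5: row=5, L[5]='7', prepend. Next row=LF[5]=1
  step 6: row=1, L[1]='x', prepend. Next row=LF[1]=4
Reversed output: x7z99$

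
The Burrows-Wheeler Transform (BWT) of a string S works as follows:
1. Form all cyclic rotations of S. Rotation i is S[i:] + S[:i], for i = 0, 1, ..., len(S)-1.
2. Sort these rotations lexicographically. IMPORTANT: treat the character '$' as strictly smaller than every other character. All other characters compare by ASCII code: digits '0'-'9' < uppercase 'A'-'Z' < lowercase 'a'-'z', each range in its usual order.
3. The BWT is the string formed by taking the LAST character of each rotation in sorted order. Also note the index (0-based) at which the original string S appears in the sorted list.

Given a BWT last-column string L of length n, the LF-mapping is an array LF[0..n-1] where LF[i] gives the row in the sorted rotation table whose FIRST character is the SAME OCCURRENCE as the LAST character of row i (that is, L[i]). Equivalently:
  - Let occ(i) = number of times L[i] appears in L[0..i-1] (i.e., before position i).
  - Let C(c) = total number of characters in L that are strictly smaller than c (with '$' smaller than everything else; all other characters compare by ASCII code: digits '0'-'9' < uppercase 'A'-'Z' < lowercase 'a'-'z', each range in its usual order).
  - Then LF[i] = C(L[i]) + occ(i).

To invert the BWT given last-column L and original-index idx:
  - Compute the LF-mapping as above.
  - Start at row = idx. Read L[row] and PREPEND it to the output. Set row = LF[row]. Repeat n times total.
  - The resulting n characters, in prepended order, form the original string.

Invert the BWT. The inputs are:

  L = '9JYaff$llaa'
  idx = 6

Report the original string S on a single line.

Answer: alfalfaYJ9$

Derivation:
LF mapping: 1 2 3 4 7 8 0 9 10 5 6
Walk LF starting at row 6, prepending L[row]:
  step 1: row=6, L[6]='$', prepend. Next row=LF[6]=0
  step 2: row=0, L[0]='9', prepend. Next row=LF[0]=1
  step 3: row=1, L[1]='J', prepend. Next row=LF[1]=2
  step 4: row=2, L[2]='Y', prepend. Next row=LF[2]=3
  step 5: row=3, L[3]='a', prepend. Next row=LF[3]=4
  step 6: row=4, L[4]='f', prepend. Next row=LF[4]=7
  step 7: row=7, L[7]='l', prepend. Next row=LF[7]=9
  step 8: row=9, L[9]='a', prepend. Next row=LF[9]=5
  step 9: row=5, L[5]='f', prepend. Next row=LF[5]=8
  step 10: row=8, L[8]='l', prepend. Next row=LF[8]=10
  step 11: row=10, L[10]='a', prepend. Next row=LF[10]=6
Reversed output: alfalfaYJ9$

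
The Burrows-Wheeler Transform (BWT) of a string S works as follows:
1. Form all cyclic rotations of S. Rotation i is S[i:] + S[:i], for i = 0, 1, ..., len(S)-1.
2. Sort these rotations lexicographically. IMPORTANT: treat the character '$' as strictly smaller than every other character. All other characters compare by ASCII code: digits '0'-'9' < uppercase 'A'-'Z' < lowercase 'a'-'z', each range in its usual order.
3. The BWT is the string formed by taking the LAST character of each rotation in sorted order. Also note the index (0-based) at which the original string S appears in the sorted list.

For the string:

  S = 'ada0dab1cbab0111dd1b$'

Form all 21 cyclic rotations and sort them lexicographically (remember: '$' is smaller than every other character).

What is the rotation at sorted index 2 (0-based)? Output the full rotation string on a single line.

Answer: 0dab1cbab0111dd1b$ada

Derivation:
All 21 rotations (rotation i = S[i:]+S[:i]):
  rot[0] = ada0dab1cbab0111dd1b$
  rot[1] = da0dab1cbab0111dd1b$a
  rot[2] = a0dab1cbab0111dd1b$ad
  rot[3] = 0dab1cbab0111dd1b$ada
  rot[4] = dab1cbab0111dd1b$ada0
  rot[5] = ab1cbab0111dd1b$ada0d
  rot[6] = b1cbab0111dd1b$ada0da
  rot[7] = 1cbab0111dd1b$ada0dab
  rot[8] = cbab0111dd1b$ada0dab1
  rot[9] = bab0111dd1b$ada0dab1c
  rot[10] = ab0111dd1b$ada0dab1cb
  rot[11] = b0111dd1b$ada0dab1cba
  rot[12] = 0111dd1b$ada0dab1cbab
  rot[13] = 111dd1b$ada0dab1cbab0
  rot[14] = 11dd1b$ada0dab1cbab01
  rot[15] = 1dd1b$ada0dab1cbab011
  rot[16] = dd1b$ada0dab1cbab0111
  rot[17] = d1b$ada0dab1cbab0111d
  rot[18] = 1b$ada0dab1cbab0111dd
  rot[19] = b$ada0dab1cbab0111dd1
  rot[20] = $ada0dab1cbab0111dd1b
Sorted (with $ < everything):
  sorted[0] = $ada0dab1cbab0111dd1b
  sorted[1] = 0111dd1b$ada0dab1cbab
  sorted[2] = 0dab1cbab0111dd1b$ada
  sorted[3] = 111dd1b$ada0dab1cbab0
  sorted[4] = 11dd1b$ada0dab1cbab01
  sorted[5] = 1b$ada0dab1cbab0111dd
  sorted[6] = 1cbab0111dd1b$ada0dab
  sorted[7] = 1dd1b$ada0dab1cbab011
  sorted[8] = a0dab1cbab0111dd1b$ad
  sorted[9] = ab0111dd1b$ada0dab1cb
  sorted[10] = ab1cbab0111dd1b$ada0d
  sorted[11] = ada0dab1cbab0111dd1b$
  sorted[12] = b$ada0dab1cbab0111dd1
  sorted[13] = b0111dd1b$ada0dab1cba
  sorted[14] = b1cbab0111dd1b$ada0da
  sorted[15] = bab0111dd1b$ada0dab1c
  sorted[16] = cbab0111dd1b$ada0dab1
  sorted[17] = d1b$ada0dab1cbab0111d
  sorted[18] = da0dab1cbab0111dd1b$a
  sorted[19] = dab1cbab0111dd1b$ada0
  sorted[20] = dd1b$ada0dab1cbab0111
sorted[2] = 0dab1cbab0111dd1b$ada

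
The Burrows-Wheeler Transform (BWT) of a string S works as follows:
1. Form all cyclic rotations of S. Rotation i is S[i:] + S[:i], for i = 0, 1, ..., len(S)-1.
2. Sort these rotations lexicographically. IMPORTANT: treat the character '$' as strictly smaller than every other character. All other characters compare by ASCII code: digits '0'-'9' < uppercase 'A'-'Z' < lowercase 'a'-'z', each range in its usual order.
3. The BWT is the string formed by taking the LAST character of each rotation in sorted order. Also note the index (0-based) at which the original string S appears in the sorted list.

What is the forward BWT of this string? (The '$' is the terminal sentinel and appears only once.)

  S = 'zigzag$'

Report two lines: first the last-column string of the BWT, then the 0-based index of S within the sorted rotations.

All 7 rotations (rotation i = S[i:]+S[:i]):
  rot[0] = zigzag$
  rot[1] = igzag$z
  rot[2] = gzag$zi
  rot[3] = zag$zig
  rot[4] = ag$zigz
  rot[5] = g$zigza
  rot[6] = $zigzag
Sorted (with $ < everything):
  sorted[0] = $zigzag  (last char: 'g')
  sorted[1] = ag$zigz  (last char: 'z')
  sorted[2] = g$zigza  (last char: 'a')
  sorted[3] = gzag$zi  (last char: 'i')
  sorted[4] = igzag$z  (last char: 'z')
  sorted[5] = zag$zig  (last char: 'g')
  sorted[6] = zigzag$  (last char: '$')
Last column: gzaizg$
Original string S is at sorted index 6

Answer: gzaizg$
6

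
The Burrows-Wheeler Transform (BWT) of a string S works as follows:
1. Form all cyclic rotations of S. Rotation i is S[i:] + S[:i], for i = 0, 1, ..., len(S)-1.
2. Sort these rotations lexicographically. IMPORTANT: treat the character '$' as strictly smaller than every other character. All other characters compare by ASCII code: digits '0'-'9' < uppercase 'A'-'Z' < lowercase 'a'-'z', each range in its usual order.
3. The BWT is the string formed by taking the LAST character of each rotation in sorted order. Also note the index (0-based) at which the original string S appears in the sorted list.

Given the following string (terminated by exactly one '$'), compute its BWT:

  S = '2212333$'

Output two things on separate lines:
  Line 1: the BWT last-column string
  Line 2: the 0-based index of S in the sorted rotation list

All 8 rotations (rotation i = S[i:]+S[:i]):
  rot[0] = 2212333$
  rot[1] = 212333$2
  rot[2] = 12333$22
  rot[3] = 2333$221
  rot[4] = 333$2212
  rot[5] = 33$22123
  rot[6] = 3$221233
  rot[7] = $2212333
Sorted (with $ < everything):
  sorted[0] = $2212333  (last char: '3')
  sorted[1] = 12333$22  (last char: '2')
  sorted[2] = 212333$2  (last char: '2')
  sorted[3] = 2212333$  (last char: '$')
  sorted[4] = 2333$221  (last char: '1')
  sorted[5] = 3$221233  (last char: '3')
  sorted[6] = 33$22123  (last char: '3')
  sorted[7] = 333$2212  (last char: '2')
Last column: 322$1332
Original string S is at sorted index 3

Answer: 322$1332
3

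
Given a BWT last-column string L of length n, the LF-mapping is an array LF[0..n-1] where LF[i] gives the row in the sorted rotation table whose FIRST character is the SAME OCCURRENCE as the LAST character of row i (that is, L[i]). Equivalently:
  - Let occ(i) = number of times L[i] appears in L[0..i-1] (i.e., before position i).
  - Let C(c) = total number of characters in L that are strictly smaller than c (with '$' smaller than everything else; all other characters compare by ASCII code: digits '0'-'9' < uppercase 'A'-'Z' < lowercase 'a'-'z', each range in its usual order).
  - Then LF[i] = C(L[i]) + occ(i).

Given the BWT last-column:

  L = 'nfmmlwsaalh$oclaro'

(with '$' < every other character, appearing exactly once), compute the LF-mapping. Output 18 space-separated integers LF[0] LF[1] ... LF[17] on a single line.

Answer: 12 5 10 11 7 17 16 1 2 8 6 0 13 4 9 3 15 14

Derivation:
Char counts: '$':1, 'a':3, 'c':1, 'f':1, 'h':1, 'l':3, 'm':2, 'n':1, 'o':2, 'r':1, 's':1, 'w':1
C (first-col start): C('$')=0, C('a')=1, C('c')=4, C('f')=5, C('h')=6, C('l')=7, C('m')=10, C('n')=12, C('o')=13, C('r')=15, C('s')=16, C('w')=17
L[0]='n': occ=0, LF[0]=C('n')+0=12+0=12
L[1]='f': occ=0, LF[1]=C('f')+0=5+0=5
L[2]='m': occ=0, LF[2]=C('m')+0=10+0=10
L[3]='m': occ=1, LF[3]=C('m')+1=10+1=11
L[4]='l': occ=0, LF[4]=C('l')+0=7+0=7
L[5]='w': occ=0, LF[5]=C('w')+0=17+0=17
L[6]='s': occ=0, LF[6]=C('s')+0=16+0=16
L[7]='a': occ=0, LF[7]=C('a')+0=1+0=1
L[8]='a': occ=1, LF[8]=C('a')+1=1+1=2
L[9]='l': occ=1, LF[9]=C('l')+1=7+1=8
L[10]='h': occ=0, LF[10]=C('h')+0=6+0=6
L[11]='$': occ=0, LF[11]=C('$')+0=0+0=0
L[12]='o': occ=0, LF[12]=C('o')+0=13+0=13
L[13]='c': occ=0, LF[13]=C('c')+0=4+0=4
L[14]='l': occ=2, LF[14]=C('l')+2=7+2=9
L[15]='a': occ=2, LF[15]=C('a')+2=1+2=3
L[16]='r': occ=0, LF[16]=C('r')+0=15+0=15
L[17]='o': occ=1, LF[17]=C('o')+1=13+1=14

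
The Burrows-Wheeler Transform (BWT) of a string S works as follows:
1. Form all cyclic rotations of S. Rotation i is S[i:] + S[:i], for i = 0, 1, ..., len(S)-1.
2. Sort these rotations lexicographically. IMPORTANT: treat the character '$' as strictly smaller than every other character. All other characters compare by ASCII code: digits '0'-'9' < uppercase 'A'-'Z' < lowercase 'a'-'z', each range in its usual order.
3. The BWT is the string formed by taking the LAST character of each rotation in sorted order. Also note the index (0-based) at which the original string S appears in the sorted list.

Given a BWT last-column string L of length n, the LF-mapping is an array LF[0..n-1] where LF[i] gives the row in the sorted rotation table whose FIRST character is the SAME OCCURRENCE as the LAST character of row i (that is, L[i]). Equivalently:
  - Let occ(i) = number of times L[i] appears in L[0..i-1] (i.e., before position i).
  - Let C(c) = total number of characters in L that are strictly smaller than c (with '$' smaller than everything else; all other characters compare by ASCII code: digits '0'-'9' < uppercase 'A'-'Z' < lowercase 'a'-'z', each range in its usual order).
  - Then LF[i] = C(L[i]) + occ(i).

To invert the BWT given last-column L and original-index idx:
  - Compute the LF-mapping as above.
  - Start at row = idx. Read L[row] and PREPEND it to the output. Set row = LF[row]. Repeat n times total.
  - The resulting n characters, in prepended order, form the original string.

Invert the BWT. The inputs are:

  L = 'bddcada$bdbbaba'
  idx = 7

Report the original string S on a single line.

LF mapping: 5 11 12 10 1 13 2 0 6 14 7 8 3 9 4
Walk LF starting at row 7, prepending L[row]:
  step 1: row=7, L[7]='$', prepend. Next row=LF[7]=0
  step 2: row=0, L[0]='b', prepend. Next row=LF[0]=5
  step 3: row=5, L[5]='d', prepend. Next row=LF[5]=13
  step 4: row=13, L[13]='b', prepend. Next row=LF[13]=9
  step 5: row=9, L[9]='d', prepend. Next row=LF[9]=14
  step 6: row=14, L[14]='a', prepend. Next row=LF[14]=4
  step 7: row=4, L[4]='a', prepend. Next row=LF[4]=1
  step 8: row=1, L[1]='d', prepend. Next row=LF[1]=11
  step 9: row=11, L[11]='b', prepend. Next row=LF[11]=8
  step 10: row=8, L[8]='b', prepend. Next row=LF[8]=6
  step 11: row=6, L[6]='a', prepend. Next row=LF[6]=2
  step 12: row=2, L[2]='d', prepend. Next row=LF[2]=12
  step 13: row=12, L[12]='a', prepend. Next row=LF[12]=3
  step 14: row=3, L[3]='c', prepend. Next row=LF[3]=10
  step 15: row=10, L[10]='b', prepend. Next row=LF[10]=7
Reversed output: bcadabbdaadbdb$

Answer: bcadabbdaadbdb$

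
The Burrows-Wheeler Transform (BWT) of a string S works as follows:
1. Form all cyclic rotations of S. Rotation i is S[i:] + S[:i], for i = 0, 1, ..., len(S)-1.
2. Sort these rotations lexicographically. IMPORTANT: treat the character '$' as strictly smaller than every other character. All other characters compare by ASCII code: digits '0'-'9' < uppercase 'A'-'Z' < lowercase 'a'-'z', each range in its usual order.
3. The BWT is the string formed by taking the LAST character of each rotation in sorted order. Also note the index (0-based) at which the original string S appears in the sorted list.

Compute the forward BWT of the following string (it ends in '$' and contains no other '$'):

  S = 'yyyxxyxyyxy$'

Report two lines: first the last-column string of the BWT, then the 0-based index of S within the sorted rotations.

All 12 rotations (rotation i = S[i:]+S[:i]):
  rot[0] = yyyxxyxyyxy$
  rot[1] = yyxxyxyyxy$y
  rot[2] = yxxyxyyxy$yy
  rot[3] = xxyxyyxy$yyy
  rot[4] = xyxyyxy$yyyx
  rot[5] = yxyyxy$yyyxx
  rot[6] = xyyxy$yyyxxy
  rot[7] = yyxy$yyyxxyx
  rot[8] = yxy$yyyxxyxy
  rot[9] = xy$yyyxxyxyy
  rot[10] = y$yyyxxyxyyx
  rot[11] = $yyyxxyxyyxy
Sorted (with $ < everything):
  sorted[0] = $yyyxxyxyyxy  (last char: 'y')
  sorted[1] = xxyxyyxy$yyy  (last char: 'y')
  sorted[2] = xy$yyyxxyxyy  (last char: 'y')
  sorted[3] = xyxyyxy$yyyx  (last char: 'x')
  sorted[4] = xyyxy$yyyxxy  (last char: 'y')
  sorted[5] = y$yyyxxyxyyx  (last char: 'x')
  sorted[6] = yxxyxyyxy$yy  (last char: 'y')
  sorted[7] = yxy$yyyxxyxy  (last char: 'y')
  sorted[8] = yxyyxy$yyyxx  (last char: 'x')
  sorted[9] = yyxxyxyyxy$y  (last char: 'y')
  sorted[10] = yyxy$yyyxxyx  (last char: 'x')
  sorted[11] = yyyxxyxyyxy$  (last char: '$')
Last column: yyyxyxyyxyx$
Original string S is at sorted index 11

Answer: yyyxyxyyxyx$
11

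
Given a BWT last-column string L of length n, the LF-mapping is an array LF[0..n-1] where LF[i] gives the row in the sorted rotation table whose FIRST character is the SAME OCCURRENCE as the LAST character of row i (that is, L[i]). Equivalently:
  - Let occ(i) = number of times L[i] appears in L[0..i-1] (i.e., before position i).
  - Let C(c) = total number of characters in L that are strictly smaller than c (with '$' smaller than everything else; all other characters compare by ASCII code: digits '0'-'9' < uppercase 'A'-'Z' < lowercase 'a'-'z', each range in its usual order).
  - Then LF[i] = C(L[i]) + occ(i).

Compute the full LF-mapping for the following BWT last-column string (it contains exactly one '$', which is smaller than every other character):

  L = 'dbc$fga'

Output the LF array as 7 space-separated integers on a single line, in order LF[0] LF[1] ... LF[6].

Answer: 4 2 3 0 5 6 1

Derivation:
Char counts: '$':1, 'a':1, 'b':1, 'c':1, 'd':1, 'f':1, 'g':1
C (first-col start): C('$')=0, C('a')=1, C('b')=2, C('c')=3, C('d')=4, C('f')=5, C('g')=6
L[0]='d': occ=0, LF[0]=C('d')+0=4+0=4
L[1]='b': occ=0, LF[1]=C('b')+0=2+0=2
L[2]='c': occ=0, LF[2]=C('c')+0=3+0=3
L[3]='$': occ=0, LF[3]=C('$')+0=0+0=0
L[4]='f': occ=0, LF[4]=C('f')+0=5+0=5
L[5]='g': occ=0, LF[5]=C('g')+0=6+0=6
L[6]='a': occ=0, LF[6]=C('a')+0=1+0=1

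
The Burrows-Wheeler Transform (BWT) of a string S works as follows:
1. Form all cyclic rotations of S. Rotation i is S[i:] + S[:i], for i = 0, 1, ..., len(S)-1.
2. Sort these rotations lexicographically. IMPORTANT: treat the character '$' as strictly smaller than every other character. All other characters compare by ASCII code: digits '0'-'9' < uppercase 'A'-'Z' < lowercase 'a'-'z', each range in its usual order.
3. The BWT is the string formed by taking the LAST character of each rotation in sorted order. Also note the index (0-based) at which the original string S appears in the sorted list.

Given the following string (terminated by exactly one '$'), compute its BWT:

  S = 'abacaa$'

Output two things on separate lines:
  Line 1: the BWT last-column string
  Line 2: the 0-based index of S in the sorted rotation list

Answer: aac$baa
3

Derivation:
All 7 rotations (rotation i = S[i:]+S[:i]):
  rot[0] = abacaa$
  rot[1] = bacaa$a
  rot[2] = acaa$ab
  rot[3] = caa$aba
  rot[4] = aa$abac
  rot[5] = a$abaca
  rot[6] = $abacaa
Sorted (with $ < everything):
  sorted[0] = $abacaa  (last char: 'a')
  sorted[1] = a$abaca  (last char: 'a')
  sorted[2] = aa$abac  (last char: 'c')
  sorted[3] = abacaa$  (last char: '$')
  sorted[4] = acaa$ab  (last char: 'b')
  sorted[5] = bacaa$a  (last char: 'a')
  sorted[6] = caa$aba  (last char: 'a')
Last column: aac$baa
Original string S is at sorted index 3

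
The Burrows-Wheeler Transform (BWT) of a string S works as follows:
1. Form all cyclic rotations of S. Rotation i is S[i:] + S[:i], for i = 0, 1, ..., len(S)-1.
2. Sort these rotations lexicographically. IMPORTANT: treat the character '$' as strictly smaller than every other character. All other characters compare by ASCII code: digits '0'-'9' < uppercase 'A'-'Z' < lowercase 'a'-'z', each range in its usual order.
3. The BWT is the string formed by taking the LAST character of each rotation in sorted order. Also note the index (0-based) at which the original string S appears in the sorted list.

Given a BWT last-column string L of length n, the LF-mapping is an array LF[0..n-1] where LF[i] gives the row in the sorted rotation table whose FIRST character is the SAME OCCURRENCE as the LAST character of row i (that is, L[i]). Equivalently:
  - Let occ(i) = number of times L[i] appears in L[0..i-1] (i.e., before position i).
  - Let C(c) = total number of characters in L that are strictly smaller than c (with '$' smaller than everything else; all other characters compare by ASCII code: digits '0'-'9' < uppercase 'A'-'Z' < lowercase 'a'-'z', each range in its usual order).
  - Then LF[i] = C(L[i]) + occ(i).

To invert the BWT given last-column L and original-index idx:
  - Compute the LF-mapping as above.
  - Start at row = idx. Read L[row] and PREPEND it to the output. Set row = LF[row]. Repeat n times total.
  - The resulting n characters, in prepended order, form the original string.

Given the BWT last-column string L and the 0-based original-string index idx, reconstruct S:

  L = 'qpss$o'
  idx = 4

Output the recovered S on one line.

Answer: sposq$

Derivation:
LF mapping: 3 2 4 5 0 1
Walk LF starting at row 4, prepending L[row]:
  step 1: row=4, L[4]='$', prepend. Next row=LF[4]=0
  step 2: row=0, L[0]='q', prepend. Next row=LF[0]=3
  step 3: row=3, L[3]='s', prepend. Next row=LF[3]=5
  step 4: row=5, L[5]='o', prepend. Next row=LF[5]=1
  step 5: row=1, L[1]='p', prepend. Next row=LF[1]=2
  step 6: row=2, L[2]='s', prepend. Next row=LF[2]=4
Reversed output: sposq$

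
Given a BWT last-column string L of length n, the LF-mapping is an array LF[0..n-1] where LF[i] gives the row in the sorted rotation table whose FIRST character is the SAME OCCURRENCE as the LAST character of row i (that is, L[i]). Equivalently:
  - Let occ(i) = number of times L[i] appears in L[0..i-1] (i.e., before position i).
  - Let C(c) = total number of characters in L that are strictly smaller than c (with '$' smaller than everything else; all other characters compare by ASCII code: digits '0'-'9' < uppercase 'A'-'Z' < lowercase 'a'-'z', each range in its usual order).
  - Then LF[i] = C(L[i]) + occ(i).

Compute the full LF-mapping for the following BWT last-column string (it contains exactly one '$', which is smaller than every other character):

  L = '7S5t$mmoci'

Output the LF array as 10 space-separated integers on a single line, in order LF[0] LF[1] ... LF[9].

Char counts: '$':1, '5':1, '7':1, 'S':1, 'c':1, 'i':1, 'm':2, 'o':1, 't':1
C (first-col start): C('$')=0, C('5')=1, C('7')=2, C('S')=3, C('c')=4, C('i')=5, C('m')=6, C('o')=8, C('t')=9
L[0]='7': occ=0, LF[0]=C('7')+0=2+0=2
L[1]='S': occ=0, LF[1]=C('S')+0=3+0=3
L[2]='5': occ=0, LF[2]=C('5')+0=1+0=1
L[3]='t': occ=0, LF[3]=C('t')+0=9+0=9
L[4]='$': occ=0, LF[4]=C('$')+0=0+0=0
L[5]='m': occ=0, LF[5]=C('m')+0=6+0=6
L[6]='m': occ=1, LF[6]=C('m')+1=6+1=7
L[7]='o': occ=0, LF[7]=C('o')+0=8+0=8
L[8]='c': occ=0, LF[8]=C('c')+0=4+0=4
L[9]='i': occ=0, LF[9]=C('i')+0=5+0=5

Answer: 2 3 1 9 0 6 7 8 4 5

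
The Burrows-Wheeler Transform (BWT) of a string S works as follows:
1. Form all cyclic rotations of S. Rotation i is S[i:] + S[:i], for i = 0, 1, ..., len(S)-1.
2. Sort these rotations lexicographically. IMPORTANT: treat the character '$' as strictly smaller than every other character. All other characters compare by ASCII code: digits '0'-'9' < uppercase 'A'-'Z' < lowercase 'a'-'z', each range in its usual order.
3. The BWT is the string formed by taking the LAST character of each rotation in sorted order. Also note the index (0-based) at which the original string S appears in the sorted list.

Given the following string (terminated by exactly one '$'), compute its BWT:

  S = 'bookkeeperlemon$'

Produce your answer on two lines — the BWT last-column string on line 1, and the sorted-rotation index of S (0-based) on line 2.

Answer: n$klepkoreoombee
1

Derivation:
All 16 rotations (rotation i = S[i:]+S[:i]):
  rot[0] = bookkeeperlemon$
  rot[1] = ookkeeperlemon$b
  rot[2] = okkeeperlemon$bo
  rot[3] = kkeeperlemon$boo
  rot[4] = keeperlemon$book
  rot[5] = eeperlemon$bookk
  rot[6] = eperlemon$bookke
  rot[7] = perlemon$bookkee
  rot[8] = erlemon$bookkeep
  rot[9] = rlemon$bookkeepe
  rot[10] = lemon$bookkeeper
  rot[11] = emon$bookkeeperl
  rot[12] = mon$bookkeeperle
  rot[13] = on$bookkeeperlem
  rot[14] = n$bookkeeperlemo
  rot[15] = $bookkeeperlemon
Sorted (with $ < everything):
  sorted[0] = $bookkeeperlemon  (last char: 'n')
  sorted[1] = bookkeeperlemon$  (last char: '$')
  sorted[2] = eeperlemon$bookk  (last char: 'k')
  sorted[3] = emon$bookkeeperl  (last char: 'l')
  sorted[4] = eperlemon$bookke  (last char: 'e')
  sorted[5] = erlemon$bookkeep  (last char: 'p')
  sorted[6] = keeperlemon$book  (last char: 'k')
  sorted[7] = kkeeperlemon$boo  (last char: 'o')
  sorted[8] = lemon$bookkeeper  (last char: 'r')
  sorted[9] = mon$bookkeeperle  (last char: 'e')
  sorted[10] = n$bookkeeperlemo  (last char: 'o')
  sorted[11] = okkeeperlemon$bo  (last char: 'o')
  sorted[12] = on$bookkeeperlem  (last char: 'm')
  sorted[13] = ookkeeperlemon$b  (last char: 'b')
  sorted[14] = perlemon$bookkee  (last char: 'e')
  sorted[15] = rlemon$bookkeepe  (last char: 'e')
Last column: n$klepkoreoombee
Original string S is at sorted index 1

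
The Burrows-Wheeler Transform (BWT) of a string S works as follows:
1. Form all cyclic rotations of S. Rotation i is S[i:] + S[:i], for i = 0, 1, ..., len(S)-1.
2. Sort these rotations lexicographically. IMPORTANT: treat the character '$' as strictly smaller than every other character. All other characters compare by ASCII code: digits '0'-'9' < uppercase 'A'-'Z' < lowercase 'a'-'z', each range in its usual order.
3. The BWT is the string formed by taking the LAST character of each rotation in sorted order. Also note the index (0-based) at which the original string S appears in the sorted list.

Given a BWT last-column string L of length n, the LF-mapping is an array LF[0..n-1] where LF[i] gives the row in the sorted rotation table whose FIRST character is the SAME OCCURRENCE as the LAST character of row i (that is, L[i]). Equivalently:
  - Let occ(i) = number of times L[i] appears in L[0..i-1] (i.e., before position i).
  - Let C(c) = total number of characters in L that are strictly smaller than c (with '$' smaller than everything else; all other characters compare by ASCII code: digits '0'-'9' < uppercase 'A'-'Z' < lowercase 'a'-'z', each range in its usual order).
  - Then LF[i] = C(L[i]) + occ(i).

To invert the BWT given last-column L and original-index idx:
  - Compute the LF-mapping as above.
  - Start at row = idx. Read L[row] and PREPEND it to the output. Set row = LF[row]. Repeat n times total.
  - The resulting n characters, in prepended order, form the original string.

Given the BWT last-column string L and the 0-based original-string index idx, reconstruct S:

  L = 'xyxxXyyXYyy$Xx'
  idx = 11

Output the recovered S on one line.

LF mapping: 5 9 6 7 1 10 11 2 4 12 13 0 3 8
Walk LF starting at row 11, prepending L[row]:
  step 1: row=11, L[11]='$', prepend. Next row=LF[11]=0
  step 2: row=0, L[0]='x', prepend. Next row=LF[0]=5
  step 3: row=5, L[5]='y', prepend. Next row=LF[5]=10
  step 4: row=10, L[10]='y', prepend. Next row=LF[10]=13
  step 5: row=13, L[13]='x', prepend. Next row=LF[13]=8
  step 6: row=8, L[8]='Y', prepend. Next row=LF[8]=4
  step 7: row=4, L[4]='X', prepend. Next row=LF[4]=1
  step 8: row=1, L[1]='y', prepend. Next row=LF[1]=9
  step 9: row=9, L[9]='y', prepend. Next row=LF[9]=12
  step 10: row=12, L[12]='X', prepend. Next row=LF[12]=3
  step 11: row=3, L[3]='x', prepend. Next row=LF[3]=7
  step 12: row=7, L[7]='X', prepend. Next row=LF[7]=2
  step 13: row=2, L[2]='x', prepend. Next row=LF[2]=6
  step 14: row=6, L[6]='y', prepend. Next row=LF[6]=11
Reversed output: yxXxXyyXYxyyx$

Answer: yxXxXyyXYxyyx$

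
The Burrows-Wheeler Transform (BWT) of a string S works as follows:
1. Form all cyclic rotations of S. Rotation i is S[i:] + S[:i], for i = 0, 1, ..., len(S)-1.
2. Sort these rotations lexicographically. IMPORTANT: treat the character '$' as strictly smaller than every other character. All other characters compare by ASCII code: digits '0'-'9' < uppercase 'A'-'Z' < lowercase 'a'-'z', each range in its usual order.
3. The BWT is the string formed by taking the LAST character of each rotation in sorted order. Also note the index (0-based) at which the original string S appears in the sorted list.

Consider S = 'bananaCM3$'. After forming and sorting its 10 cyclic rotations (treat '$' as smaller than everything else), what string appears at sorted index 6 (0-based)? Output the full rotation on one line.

All 10 rotations (rotation i = S[i:]+S[:i]):
  rot[0] = bananaCM3$
  rot[1] = ananaCM3$b
  rot[2] = nanaCM3$ba
  rot[3] = anaCM3$ban
  rot[4] = naCM3$bana
  rot[5] = aCM3$banan
  rot[6] = CM3$banana
  rot[7] = M3$bananaC
  rot[8] = 3$bananaCM
  rot[9] = $bananaCM3
Sorted (with $ < everything):
  sorted[0] = $bananaCM3
  sorted[1] = 3$bananaCM
  sorted[2] = CM3$banana
  sorted[3] = M3$bananaC
  sorted[4] = aCM3$banan
  sorted[5] = anaCM3$ban
  sorted[6] = ananaCM3$b
  sorted[7] = bananaCM3$
  sorted[8] = naCM3$bana
  sorted[9] = nanaCM3$ba
sorted[6] = ananaCM3$b

Answer: ananaCM3$b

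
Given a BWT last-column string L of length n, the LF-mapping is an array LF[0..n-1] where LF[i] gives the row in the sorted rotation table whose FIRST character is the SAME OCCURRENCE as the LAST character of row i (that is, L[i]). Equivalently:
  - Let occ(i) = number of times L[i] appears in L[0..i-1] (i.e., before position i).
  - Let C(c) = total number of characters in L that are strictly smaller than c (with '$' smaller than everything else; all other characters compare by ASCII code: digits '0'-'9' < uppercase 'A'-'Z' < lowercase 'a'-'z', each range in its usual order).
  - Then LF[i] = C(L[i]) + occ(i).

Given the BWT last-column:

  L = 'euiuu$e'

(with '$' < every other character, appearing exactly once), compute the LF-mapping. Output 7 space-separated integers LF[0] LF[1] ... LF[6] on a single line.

Answer: 1 4 3 5 6 0 2

Derivation:
Char counts: '$':1, 'e':2, 'i':1, 'u':3
C (first-col start): C('$')=0, C('e')=1, C('i')=3, C('u')=4
L[0]='e': occ=0, LF[0]=C('e')+0=1+0=1
L[1]='u': occ=0, LF[1]=C('u')+0=4+0=4
L[2]='i': occ=0, LF[2]=C('i')+0=3+0=3
L[3]='u': occ=1, LF[3]=C('u')+1=4+1=5
L[4]='u': occ=2, LF[4]=C('u')+2=4+2=6
L[5]='$': occ=0, LF[5]=C('$')+0=0+0=0
L[6]='e': occ=1, LF[6]=C('e')+1=1+1=2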